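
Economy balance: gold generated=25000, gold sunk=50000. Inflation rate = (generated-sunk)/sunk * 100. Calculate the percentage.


Net gold = 25000 - 50000 = -25000
Inflation rate = net / sunk * 100 = -25000 / 50000 * 100
= -0.5 * 100
= -50.00%

-50.00%


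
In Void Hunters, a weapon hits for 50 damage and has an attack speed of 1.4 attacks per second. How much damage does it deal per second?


DPS = damage * attack_speed
= 50 * 1.4
= 70.0

70.0 DPS


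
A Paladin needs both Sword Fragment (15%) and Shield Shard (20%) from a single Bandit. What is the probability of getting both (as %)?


For independent events, P(both) = P(A) * P(B)
= 15% * 20%
= 300 / 100 %
= 3.0%

3.0%


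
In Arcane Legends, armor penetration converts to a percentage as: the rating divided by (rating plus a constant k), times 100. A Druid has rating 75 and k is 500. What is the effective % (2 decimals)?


effective% = rating / (rating + k) * 100
= 75 / (75 + 500) * 100
= 75 / 575 * 100
= 0.130435 * 100
= 13.04%

13.04%


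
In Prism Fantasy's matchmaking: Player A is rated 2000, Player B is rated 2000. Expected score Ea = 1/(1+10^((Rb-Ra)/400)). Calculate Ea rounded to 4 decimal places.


Elo expected score: Ea = 1/(1 + 10^((Rb-Ra)/400))
Rb - Ra = 2000 - 2000 = 0
(Rb-Ra)/400 = 0/400 = 0.0
10^0.0 = 1.0
Ea = 1/(1 + 1.0) = 1/2.0 = 0.5000

0.5000


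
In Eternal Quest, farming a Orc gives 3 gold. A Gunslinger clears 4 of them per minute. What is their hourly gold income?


Gold per minute = 3 * 4 = 12
Gold per hour = 12 * 60 = 720

720 gold/hour


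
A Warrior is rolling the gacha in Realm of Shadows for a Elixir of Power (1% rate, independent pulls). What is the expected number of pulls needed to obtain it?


Expected pulls for a geometric distribution = 1/p = 100 / rate%
= 100 / 1
= 100.0

100.0 pulls


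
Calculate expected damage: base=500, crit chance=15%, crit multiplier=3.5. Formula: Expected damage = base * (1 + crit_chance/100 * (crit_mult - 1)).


E[dmg] = base * (1 + crit_chance * (crit_mult - 1))
cc as decimal = 15/100 = 0.15
cm - 1 = 3.5 - 1 = 2.5
Bonus factor = 0.15 * 2.5 = 0.375
Total multiplier = 1 + 0.375 = 1.375
Expected damage = 500 * 1.375 = 687.50

687.50 damage


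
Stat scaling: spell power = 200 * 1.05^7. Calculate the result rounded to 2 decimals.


value = base * growth^level
= 200 * 1.05^7
= 200 * 1.4071
= 281.42

281.42 spell power


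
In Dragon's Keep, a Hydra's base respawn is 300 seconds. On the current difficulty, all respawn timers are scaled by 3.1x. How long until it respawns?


Respawn time = base * multiplier
= 300 * 3.1
= 930.0 seconds

930.0 seconds


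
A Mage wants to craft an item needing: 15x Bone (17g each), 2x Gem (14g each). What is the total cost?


Cost breakdown:
  Bone: 15 * 17 = 255
  Gem: 2 * 14 = 28
Total = 255 + 28 = 283

283 gold


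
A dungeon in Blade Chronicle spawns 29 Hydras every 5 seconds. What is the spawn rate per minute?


Spawns per minute = count * (60 / interval)
= 29 * (60 / 5)
= 29 * 12.0
= 348.0

348.0 per minute


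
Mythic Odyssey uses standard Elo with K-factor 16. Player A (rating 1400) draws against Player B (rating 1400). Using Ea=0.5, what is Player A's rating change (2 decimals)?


Elo update: delta = K * (S - Ea), where S = 0.5 (draws)
S - Ea = 0.5 - 0.5 = 0.0
Rating change = 16 * 0.0
= 0.00

0.00 rating points


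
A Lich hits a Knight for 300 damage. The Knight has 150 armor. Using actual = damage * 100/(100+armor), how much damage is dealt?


actual = 300 * 100 / (100 + 150)
= 300 * 100 / 250
= 30000 / 250
= 120.00

120.00 damage


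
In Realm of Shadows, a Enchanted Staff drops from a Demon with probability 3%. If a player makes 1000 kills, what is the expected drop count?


Expected drops = kills * (drop_rate / 100)
= 1000 * (3 / 100)
= 1000 * 0.03
= 30.0

30.0 drops


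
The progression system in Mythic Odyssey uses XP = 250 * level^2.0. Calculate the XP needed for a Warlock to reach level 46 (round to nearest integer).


XP = 250 * level^2.0
Substitute level = 46:
XP = 250 * 46^2.0
= 250 * 2116.0
= 529000

529000 XP


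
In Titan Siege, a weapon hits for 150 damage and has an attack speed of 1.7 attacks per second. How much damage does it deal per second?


DPS = damage * attack_speed
= 150 * 1.7
= 255.0

255.0 DPS


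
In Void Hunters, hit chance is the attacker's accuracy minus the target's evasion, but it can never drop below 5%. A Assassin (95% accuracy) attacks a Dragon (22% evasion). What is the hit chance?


accuracy - evasion = 95 - 22 = 73
Apply floor: max(73, 5) = 73
Hit chance = 73%

73%


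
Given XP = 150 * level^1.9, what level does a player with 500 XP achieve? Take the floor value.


XP = 150 * level^1.9, so level = (XP / 150)^(1/1.9)
= (500 / 150)^(1/1.9)
= 3.3333^0.5263
= 1.8845
Floor: level = 1

level 1


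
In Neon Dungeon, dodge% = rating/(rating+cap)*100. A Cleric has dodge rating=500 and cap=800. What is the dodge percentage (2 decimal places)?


dodge% = 500 / (500 + 800) * 100
= 500 / 1300 * 100
= 0.384615 * 100
= 38.46%

38.46%


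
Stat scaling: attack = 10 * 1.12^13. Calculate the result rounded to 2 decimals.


value = base * growth^level
= 10 * 1.12^13
= 10 * 4.363493
= 43.63

43.63 attack


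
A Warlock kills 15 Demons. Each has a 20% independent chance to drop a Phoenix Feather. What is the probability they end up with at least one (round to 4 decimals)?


P(at least one) = 1 - P(none) = 1 - (1-p)^n
p = 20/100 = 0.2
1 - p = 0.8
(1 - p)^15 = 0.8^15 = 0.035184
P(at least one) = 1 - 0.035184 = 0.9648

0.9648


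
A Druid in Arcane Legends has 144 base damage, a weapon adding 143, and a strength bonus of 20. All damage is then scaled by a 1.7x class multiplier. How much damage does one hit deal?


Sum base + weapon + str = 144 + 143 + 20 = 307
Multiply by 1.7:
307 * 1.7 = 521.9

521.9 damage


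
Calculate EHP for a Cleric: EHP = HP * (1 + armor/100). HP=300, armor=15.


EHP = 300 * (1 + 15/100)
= 300 * (1 + 0.15)
= 300 * 1.15
= 345.0

345.0 EHP


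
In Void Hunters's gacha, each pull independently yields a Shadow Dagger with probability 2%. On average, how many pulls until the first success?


Expected pulls for a geometric distribution = 1/p = 100 / rate%
= 100 / 2
= 50.0

50.0 pulls


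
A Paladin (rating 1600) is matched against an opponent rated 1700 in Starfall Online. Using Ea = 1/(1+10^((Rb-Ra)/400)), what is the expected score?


Elo expected score: Ea = 1/(1 + 10^((Rb-Ra)/400))
Rb - Ra = 1700 - 1600 = 100
(Rb-Ra)/400 = 100/400 = 0.25
10^0.25 = 1.778279
Ea = 1/(1 + 1.778279) = 1/2.778279 = 0.3599

0.3599


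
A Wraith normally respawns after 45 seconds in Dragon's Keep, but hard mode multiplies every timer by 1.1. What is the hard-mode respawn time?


Respawn time = base * multiplier
= 45 * 1.1
= 49.5 seconds

49.5 seconds


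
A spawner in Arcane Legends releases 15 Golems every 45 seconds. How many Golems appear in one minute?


Spawns per minute = count * (60 / interval)
= 15 * (60 / 45)
= 15 * 1.3333
= 20.0

20.0 per minute


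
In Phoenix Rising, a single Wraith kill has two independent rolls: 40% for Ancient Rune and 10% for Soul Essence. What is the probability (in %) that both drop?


For independent events, P(both) = P(A) * P(B)
= 40% * 10%
= 400 / 100 %
= 4.0%

4.0%


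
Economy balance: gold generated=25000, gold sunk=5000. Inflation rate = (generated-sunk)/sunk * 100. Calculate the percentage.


Net gold = 25000 - 5000 = 20000
Inflation rate = net / sunk * 100 = 20000 / 5000 * 100
= 4.0 * 100
= 400.00%

400.00%


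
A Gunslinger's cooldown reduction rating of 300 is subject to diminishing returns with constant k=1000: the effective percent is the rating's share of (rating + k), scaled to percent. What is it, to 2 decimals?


effective% = rating / (rating + k) * 100
= 300 / (300 + 1000) * 100
= 300 / 1300 * 100
= 0.230769 * 100
= 23.08%

23.08%


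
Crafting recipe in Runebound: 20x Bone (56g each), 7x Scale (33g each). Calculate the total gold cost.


Cost breakdown:
  Bone: 20 * 56 = 1120
  Scale: 7 * 33 = 231
Total = 1120 + 231 = 1351

1351 gold


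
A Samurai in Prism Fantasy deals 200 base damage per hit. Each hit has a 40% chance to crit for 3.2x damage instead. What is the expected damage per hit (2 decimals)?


E[dmg] = base * (1 + crit_chance * (crit_mult - 1))
cc as decimal = 40/100 = 0.4
cm - 1 = 3.2 - 1 = 2.2
Bonus factor = 0.4 * 2.2 = 0.88
Total multiplier = 1 + 0.88 = 1.88
Expected damage = 200 * 1.88 = 376.00

376.00 damage


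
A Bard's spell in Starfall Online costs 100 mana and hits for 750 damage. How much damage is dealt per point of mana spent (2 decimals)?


Efficiency = damage / mana
= 750 / 100
= 7.50

7.50 dmg/mana


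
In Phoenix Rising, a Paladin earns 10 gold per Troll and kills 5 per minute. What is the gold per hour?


Gold per minute = 10 * 5 = 50
Gold per hour = 50 * 60 = 3000

3000 gold/hour


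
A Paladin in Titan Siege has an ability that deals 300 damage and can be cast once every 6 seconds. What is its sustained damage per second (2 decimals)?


DPS = damage / cooldown
= 300 / 6
= 50.00

50.00 DPS


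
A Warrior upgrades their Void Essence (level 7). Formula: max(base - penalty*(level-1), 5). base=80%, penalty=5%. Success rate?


raw_rate = 80 - 5 * (7 - 1)
= 80 - 5 * 6
= 80 - 30
= 50
Apply floor: max(50, 5) = 50%

50%


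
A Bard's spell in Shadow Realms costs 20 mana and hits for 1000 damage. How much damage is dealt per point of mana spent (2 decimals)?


Efficiency = damage / mana
= 1000 / 20
= 50.00

50.00 dmg/mana


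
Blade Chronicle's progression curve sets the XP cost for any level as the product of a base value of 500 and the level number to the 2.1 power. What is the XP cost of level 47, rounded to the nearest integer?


XP = 500 * level^2.1
Substitute level = 47:
XP = 500 * 47^2.1
= 500 * 3246.426
= 1623213

1623213 XP


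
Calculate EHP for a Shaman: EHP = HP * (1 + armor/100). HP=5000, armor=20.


EHP = 5000 * (1 + 20/100)
= 5000 * (1 + 0.2)
= 5000 * 1.2
= 6000.0

6000.0 EHP


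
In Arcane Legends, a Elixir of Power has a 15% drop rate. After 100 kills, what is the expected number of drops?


Expected drops = kills * (drop_rate / 100)
= 100 * (15 / 100)
= 100 * 0.15
= 15.0

15.0 drops


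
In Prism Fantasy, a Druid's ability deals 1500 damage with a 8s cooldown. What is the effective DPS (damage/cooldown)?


DPS = damage / cooldown
= 1500 / 8
= 187.50

187.50 DPS


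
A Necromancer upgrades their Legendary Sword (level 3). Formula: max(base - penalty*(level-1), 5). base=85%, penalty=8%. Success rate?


raw_rate = 85 - 8 * (3 - 1)
= 85 - 8 * 2
= 85 - 16
= 69
Apply floor: max(69, 5) = 69%

69%


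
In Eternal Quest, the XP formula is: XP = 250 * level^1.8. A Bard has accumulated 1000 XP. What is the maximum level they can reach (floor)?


XP = 250 * level^1.8, so level = (XP / 250)^(1/1.8)
= (1000 / 250)^(1/1.8)
= 4.0^0.5556
= 2.1601
Floor: level = 2

level 2


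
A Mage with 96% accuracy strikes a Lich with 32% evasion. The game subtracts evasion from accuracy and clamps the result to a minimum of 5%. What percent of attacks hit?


accuracy - evasion = 96 - 32 = 64
Apply floor: max(64, 5) = 64
Hit chance = 64%

64%


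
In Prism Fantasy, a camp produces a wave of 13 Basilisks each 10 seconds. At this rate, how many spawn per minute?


Spawns per minute = count * (60 / interval)
= 13 * (60 / 10)
= 13 * 6.0
= 78.0

78.0 per minute


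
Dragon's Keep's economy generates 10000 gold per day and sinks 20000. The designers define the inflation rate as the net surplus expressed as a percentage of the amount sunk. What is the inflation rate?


Net gold = 10000 - 20000 = -10000
Inflation rate = net / sunk * 100 = -10000 / 20000 * 100
= -0.5 * 100
= -50.00%

-50.00%


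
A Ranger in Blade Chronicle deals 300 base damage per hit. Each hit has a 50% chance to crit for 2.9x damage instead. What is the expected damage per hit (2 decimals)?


E[dmg] = base * (1 + crit_chance * (crit_mult - 1))
cc as decimal = 50/100 = 0.5
cm - 1 = 2.9 - 1 = 1.9
Bonus factor = 0.5 * 1.9 = 0.95
Total multiplier = 1 + 0.95 = 1.95
Expected damage = 300 * 1.95 = 585.00

585.00 damage


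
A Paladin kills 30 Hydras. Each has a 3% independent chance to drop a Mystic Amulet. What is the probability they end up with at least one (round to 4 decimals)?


P(at least one) = 1 - P(none) = 1 - (1-p)^n
p = 3/100 = 0.03
1 - p = 0.97
(1 - p)^30 = 0.97^30 = 0.401007
P(at least one) = 1 - 0.401007 = 0.5990

0.5990


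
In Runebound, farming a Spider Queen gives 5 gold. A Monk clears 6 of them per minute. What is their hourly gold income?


Gold per minute = 5 * 6 = 30
Gold per hour = 30 * 60 = 1800

1800 gold/hour


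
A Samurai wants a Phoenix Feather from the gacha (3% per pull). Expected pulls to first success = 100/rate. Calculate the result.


Expected pulls for a geometric distribution = 1/p = 100 / rate%
= 100 / 3
= 33.33

33.33 pulls


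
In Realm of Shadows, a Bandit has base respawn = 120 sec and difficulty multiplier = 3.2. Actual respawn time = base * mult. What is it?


Respawn time = base * multiplier
= 120 * 3.2
= 384.0 seconds

384.0 seconds


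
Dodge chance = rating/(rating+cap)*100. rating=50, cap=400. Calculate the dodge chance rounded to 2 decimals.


dodge% = 50 / (50 + 400) * 100
= 50 / 450 * 100
= 0.111111 * 100
= 11.11%

11.11%


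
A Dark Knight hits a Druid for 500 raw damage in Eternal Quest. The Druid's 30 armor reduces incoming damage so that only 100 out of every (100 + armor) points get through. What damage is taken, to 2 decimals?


actual = 500 * 100 / (100 + 30)
= 500 * 100 / 130
= 50000 / 130
= 384.62

384.62 damage


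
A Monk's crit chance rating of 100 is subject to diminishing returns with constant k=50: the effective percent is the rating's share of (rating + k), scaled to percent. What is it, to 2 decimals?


effective% = rating / (rating + k) * 100
= 100 / (100 + 50) * 100
= 100 / 150 * 100
= 0.666667 * 100
= 66.67%

66.67%


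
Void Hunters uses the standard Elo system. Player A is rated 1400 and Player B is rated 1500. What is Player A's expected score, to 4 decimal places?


Elo expected score: Ea = 1/(1 + 10^((Rb-Ra)/400))
Rb - Ra = 1500 - 1400 = 100
(Rb-Ra)/400 = 100/400 = 0.25
10^0.25 = 1.778279
Ea = 1/(1 + 1.778279) = 1/2.778279 = 0.3599

0.3599


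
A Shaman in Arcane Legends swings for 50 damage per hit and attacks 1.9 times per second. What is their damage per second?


DPS = damage * attack_speed
= 50 * 1.9
= 95.0

95.0 DPS


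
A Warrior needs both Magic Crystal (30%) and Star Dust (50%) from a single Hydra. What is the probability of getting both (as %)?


For independent events, P(both) = P(A) * P(B)
= 30% * 50%
= 1500 / 100 %
= 15.0%

15.0%


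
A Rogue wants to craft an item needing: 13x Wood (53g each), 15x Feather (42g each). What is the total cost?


Cost breakdown:
  Wood: 13 * 53 = 689
  Feather: 15 * 42 = 630
Total = 689 + 630 = 1319

1319 gold


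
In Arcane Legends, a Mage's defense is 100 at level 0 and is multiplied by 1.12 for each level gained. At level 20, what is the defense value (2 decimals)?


value = base * growth^level
= 100 * 1.12^20
= 100 * 9.646293
= 964.63

964.63 defense


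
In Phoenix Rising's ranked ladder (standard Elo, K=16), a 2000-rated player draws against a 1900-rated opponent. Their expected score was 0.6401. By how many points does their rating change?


Elo update: delta = K * (S - Ea), where S = 0.5 (draws)
S - Ea = 0.5 - 0.6401 = -0.1401
Rating change = 16 * -0.1401
= -2.24

-2.24 rating points


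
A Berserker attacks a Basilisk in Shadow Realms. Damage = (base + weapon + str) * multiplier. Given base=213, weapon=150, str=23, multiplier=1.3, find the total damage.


Sum base + weapon + str = 213 + 150 + 23 = 386
Multiply by 1.3:
386 * 1.3 = 501.8

501.8 damage


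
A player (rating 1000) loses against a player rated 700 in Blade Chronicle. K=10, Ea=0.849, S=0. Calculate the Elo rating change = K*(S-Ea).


Elo update: delta = K * (S - Ea), where S = 0 (loses)
S - Ea = 0 - 0.849 = -0.849
Rating change = 10 * -0.849
= -8.49

-8.49 rating points


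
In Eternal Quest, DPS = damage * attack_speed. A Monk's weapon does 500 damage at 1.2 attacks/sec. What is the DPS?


DPS = damage * attack_speed
= 500 * 1.2
= 600.0

600.0 DPS


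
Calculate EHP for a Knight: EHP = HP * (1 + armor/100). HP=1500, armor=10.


EHP = 1500 * (1 + 10/100)
= 1500 * (1 + 0.1)
= 1500 * 1.1
= 1650.0

1650.0 EHP


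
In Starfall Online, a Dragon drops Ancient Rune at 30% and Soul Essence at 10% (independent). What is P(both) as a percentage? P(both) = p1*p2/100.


For independent events, P(both) = P(A) * P(B)
= 30% * 10%
= 300 / 100 %
= 3.0%

3.0%


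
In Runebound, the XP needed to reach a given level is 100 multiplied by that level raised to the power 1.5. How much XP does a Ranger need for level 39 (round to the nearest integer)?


XP = 100 * level^1.5
Substitute level = 39:
XP = 100 * 39^1.5
= 100 * 243.5549
= 24355

24355 XP


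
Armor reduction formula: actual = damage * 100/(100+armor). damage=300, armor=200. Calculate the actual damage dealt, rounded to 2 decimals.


actual = 300 * 100 / (100 + 200)
= 300 * 100 / 300
= 30000 / 300
= 100.00

100.00 damage


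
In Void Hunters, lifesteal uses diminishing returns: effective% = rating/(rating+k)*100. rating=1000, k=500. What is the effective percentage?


effective% = rating / (rating + k) * 100
= 1000 / (1000 + 500) * 100
= 1000 / 1500 * 100
= 0.666667 * 100
= 66.67%

66.67%


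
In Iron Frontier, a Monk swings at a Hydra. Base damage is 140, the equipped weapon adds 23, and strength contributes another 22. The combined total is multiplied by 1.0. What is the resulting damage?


Sum base + weapon + str = 140 + 23 + 22 = 185
Multiply by 1.0:
185 * 1.0 = 185.0

185.0 damage


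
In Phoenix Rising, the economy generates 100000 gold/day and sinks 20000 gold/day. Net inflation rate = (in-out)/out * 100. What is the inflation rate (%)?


Net gold = 100000 - 20000 = 80000
Inflation rate = net / sunk * 100 = 80000 / 20000 * 100
= 4.0 * 100
= 400.00%

400.00%


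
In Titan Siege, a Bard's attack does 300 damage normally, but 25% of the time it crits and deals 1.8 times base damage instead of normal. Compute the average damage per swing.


E[dmg] = base * (1 + crit_chance * (crit_mult - 1))
cc as decimal = 25/100 = 0.25
cm - 1 = 1.8 - 1 = 0.8
Bonus factor = 0.25 * 0.8 = 0.2
Total multiplier = 1 + 0.2 = 1.2
Expected damage = 300 * 1.2 = 360.00

360.00 damage


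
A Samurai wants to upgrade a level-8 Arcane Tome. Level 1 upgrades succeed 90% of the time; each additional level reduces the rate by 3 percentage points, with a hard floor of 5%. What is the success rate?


raw_rate = 90 - 3 * (8 - 1)
= 90 - 3 * 7
= 90 - 21
= 69
Apply floor: max(69, 5) = 69%

69%


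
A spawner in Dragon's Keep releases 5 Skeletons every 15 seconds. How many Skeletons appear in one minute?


Spawns per minute = count * (60 / interval)
= 5 * (60 / 15)
= 5 * 4.0
= 20.0

20.0 per minute


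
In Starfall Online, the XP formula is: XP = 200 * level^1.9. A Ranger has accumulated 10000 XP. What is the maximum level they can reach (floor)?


XP = 200 * level^1.9, so level = (XP / 200)^(1/1.9)
= (10000 / 200)^(1/1.9)
= 50.0^0.5263
= 7.8378
Floor: level = 7

level 7


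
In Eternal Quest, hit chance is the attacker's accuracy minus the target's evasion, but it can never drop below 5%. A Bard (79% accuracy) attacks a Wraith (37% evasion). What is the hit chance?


accuracy - evasion = 79 - 37 = 42
Apply floor: max(42, 5) = 42
Hit chance = 42%

42%


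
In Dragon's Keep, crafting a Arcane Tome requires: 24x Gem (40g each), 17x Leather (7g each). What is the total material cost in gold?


Cost breakdown:
  Gem: 24 * 40 = 960
  Leather: 17 * 7 = 119
Total = 960 + 119 = 1079

1079 gold


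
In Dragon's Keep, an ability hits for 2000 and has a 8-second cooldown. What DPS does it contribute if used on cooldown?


DPS = damage / cooldown
= 2000 / 8
= 250.00

250.00 DPS


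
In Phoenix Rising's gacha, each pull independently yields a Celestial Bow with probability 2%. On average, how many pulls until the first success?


Expected pulls for a geometric distribution = 1/p = 100 / rate%
= 100 / 2
= 50.0

50.0 pulls


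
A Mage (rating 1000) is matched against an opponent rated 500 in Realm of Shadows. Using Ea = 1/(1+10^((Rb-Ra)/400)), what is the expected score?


Elo expected score: Ea = 1/(1 + 10^((Rb-Ra)/400))
Rb - Ra = 500 - 1000 = -500
(Rb-Ra)/400 = -500/400 = -1.25
10^-1.25 = 0.056234
Ea = 1/(1 + 0.056234) = 1/1.056234 = 0.9468

0.9468


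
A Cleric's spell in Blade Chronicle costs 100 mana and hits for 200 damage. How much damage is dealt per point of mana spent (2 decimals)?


Efficiency = damage / mana
= 200 / 100
= 2.00

2.00 dmg/mana


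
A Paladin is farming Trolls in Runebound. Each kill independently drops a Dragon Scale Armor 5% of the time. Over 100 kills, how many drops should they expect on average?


Expected drops = kills * (drop_rate / 100)
= 100 * (5 / 100)
= 100 * 0.05
= 5.0

5.0 drops


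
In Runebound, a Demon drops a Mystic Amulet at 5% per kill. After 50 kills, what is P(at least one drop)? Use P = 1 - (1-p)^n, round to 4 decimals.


P(at least one) = 1 - P(none) = 1 - (1-p)^n
p = 5/100 = 0.05
1 - p = 0.95
(1 - p)^50 = 0.95^50 = 0.076945
P(at least one) = 1 - 0.076945 = 0.9231

0.9231


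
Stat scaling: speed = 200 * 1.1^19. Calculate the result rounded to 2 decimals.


value = base * growth^level
= 200 * 1.1^19
= 200 * 6.115909
= 1223.18

1223.18 speed


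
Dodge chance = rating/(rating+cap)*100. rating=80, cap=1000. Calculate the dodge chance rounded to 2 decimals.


dodge% = 80 / (80 + 1000) * 100
= 80 / 1080 * 100
= 0.074074 * 100
= 7.41%

7.41%


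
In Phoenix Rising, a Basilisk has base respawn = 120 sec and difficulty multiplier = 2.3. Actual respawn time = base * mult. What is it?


Respawn time = base * multiplier
= 120 * 2.3
= 276.0 seconds

276.0 seconds


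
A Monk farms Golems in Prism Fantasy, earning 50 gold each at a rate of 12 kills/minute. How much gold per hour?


Gold per minute = 50 * 12 = 600
Gold per hour = 600 * 60 = 36000

36000 gold/hour


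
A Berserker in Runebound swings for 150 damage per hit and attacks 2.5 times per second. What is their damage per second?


DPS = damage * attack_speed
= 150 * 2.5
= 375.0

375.0 DPS


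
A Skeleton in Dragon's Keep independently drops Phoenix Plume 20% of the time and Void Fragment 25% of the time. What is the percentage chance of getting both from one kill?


For independent events, P(both) = P(A) * P(B)
= 20% * 25%
= 500 / 100 %
= 5.0%

5.0%


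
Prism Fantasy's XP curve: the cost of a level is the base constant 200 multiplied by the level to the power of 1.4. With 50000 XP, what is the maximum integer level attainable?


XP = 200 * level^1.4, so level = (XP / 200)^(1/1.4)
= (50000 / 200)^(1/1.4)
= 250.0^0.7143
= 51.6196
Floor: level = 51

level 51


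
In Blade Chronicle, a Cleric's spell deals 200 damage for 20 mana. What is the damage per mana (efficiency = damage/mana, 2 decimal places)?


Efficiency = damage / mana
= 200 / 20
= 10.00

10.00 dmg/mana


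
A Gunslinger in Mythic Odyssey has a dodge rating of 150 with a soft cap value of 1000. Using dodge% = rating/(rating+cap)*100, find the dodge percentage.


dodge% = 150 / (150 + 1000) * 100
= 150 / 1150 * 100
= 0.130435 * 100
= 13.04%

13.04%


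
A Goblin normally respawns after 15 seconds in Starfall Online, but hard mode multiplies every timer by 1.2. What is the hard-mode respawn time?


Respawn time = base * multiplier
= 15 * 1.2
= 18.0 seconds

18.0 seconds


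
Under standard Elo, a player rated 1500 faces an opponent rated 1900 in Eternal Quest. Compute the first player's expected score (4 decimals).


Elo expected score: Ea = 1/(1 + 10^((Rb-Ra)/400))
Rb - Ra = 1900 - 1500 = 400
(Rb-Ra)/400 = 400/400 = 1.0
10^1.0 = 10.0
Ea = 1/(1 + 10.0) = 1/11.0 = 0.0909

0.0909


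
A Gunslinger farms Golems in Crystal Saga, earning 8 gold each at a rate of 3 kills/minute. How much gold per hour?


Gold per minute = 8 * 3 = 24
Gold per hour = 24 * 60 = 1440

1440 gold/hour


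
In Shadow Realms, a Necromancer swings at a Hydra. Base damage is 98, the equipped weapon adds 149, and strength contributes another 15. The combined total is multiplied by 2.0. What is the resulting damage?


Sum base + weapon + str = 98 + 149 + 15 = 262
Multiply by 2.0:
262 * 2.0 = 524.0

524.0 damage


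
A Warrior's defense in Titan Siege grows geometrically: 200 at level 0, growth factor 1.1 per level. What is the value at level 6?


value = base * growth^level
= 200 * 1.1^6
= 200 * 1.771561
= 354.31

354.31 defense


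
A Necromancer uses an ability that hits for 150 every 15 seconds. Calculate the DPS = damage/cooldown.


DPS = damage / cooldown
= 150 / 15
= 10.00

10.00 DPS


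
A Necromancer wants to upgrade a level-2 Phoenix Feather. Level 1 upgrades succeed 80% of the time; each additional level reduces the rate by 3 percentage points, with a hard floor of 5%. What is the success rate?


raw_rate = 80 - 3 * (2 - 1)
= 80 - 3 * 1
= 80 - 3
= 77
Apply floor: max(77, 5) = 77%

77%


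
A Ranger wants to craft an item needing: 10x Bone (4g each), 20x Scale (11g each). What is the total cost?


Cost breakdown:
  Bone: 10 * 4 = 40
  Scale: 20 * 11 = 220
Total = 40 + 220 = 260

260 gold


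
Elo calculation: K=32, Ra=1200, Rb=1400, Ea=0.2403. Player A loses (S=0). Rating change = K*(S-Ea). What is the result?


Elo update: delta = K * (S - Ea), where S = 0 (loses)
S - Ea = 0 - 0.2403 = -0.2403
Rating change = 32 * -0.2403
= -7.69

-7.69 rating points


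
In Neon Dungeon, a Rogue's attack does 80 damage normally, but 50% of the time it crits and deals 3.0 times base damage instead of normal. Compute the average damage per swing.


E[dmg] = base * (1 + crit_chance * (crit_mult - 1))
cc as decimal = 50/100 = 0.5
cm - 1 = 3.0 - 1 = 2.0
Bonus factor = 0.5 * 2.0 = 1.0
Total multiplier = 1 + 1.0 = 2.0
Expected damage = 80 * 2.0 = 160.00

160.00 damage


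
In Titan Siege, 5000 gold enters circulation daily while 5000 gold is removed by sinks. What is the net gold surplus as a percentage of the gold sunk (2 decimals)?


Net gold = 5000 - 5000 = 0
Inflation rate = net / sunk * 100 = 0 / 5000 * 100
= 0.0 * 100
= 0.00%

0.00%


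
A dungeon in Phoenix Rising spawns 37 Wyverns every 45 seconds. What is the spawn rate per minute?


Spawns per minute = count * (60 / interval)
= 37 * (60 / 45)
= 37 * 1.3333
= 49.33

49.33 per minute


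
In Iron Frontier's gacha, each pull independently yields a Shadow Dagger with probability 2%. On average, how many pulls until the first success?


Expected pulls for a geometric distribution = 1/p = 100 / rate%
= 100 / 2
= 50.0

50.0 pulls


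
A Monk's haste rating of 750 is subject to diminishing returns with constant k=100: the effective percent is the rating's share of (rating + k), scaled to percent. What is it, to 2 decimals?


effective% = rating / (rating + k) * 100
= 750 / (750 + 100) * 100
= 750 / 850 * 100
= 0.882353 * 100
= 88.24%

88.24%


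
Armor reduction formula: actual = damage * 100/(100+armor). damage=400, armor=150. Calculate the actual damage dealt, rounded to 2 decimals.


actual = 400 * 100 / (100 + 150)
= 400 * 100 / 250
= 40000 / 250
= 160.00

160.00 damage


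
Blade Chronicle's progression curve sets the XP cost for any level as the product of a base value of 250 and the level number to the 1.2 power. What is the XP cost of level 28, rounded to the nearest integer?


XP = 250 * level^1.2
Substitute level = 28:
XP = 250 * 28^1.2
= 250 * 54.5242
= 13631

13631 XP


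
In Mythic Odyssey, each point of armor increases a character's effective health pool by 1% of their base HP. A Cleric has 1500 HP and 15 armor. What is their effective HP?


EHP = 1500 * (1 + 15/100)
= 1500 * (1 + 0.15)
= 1500 * 1.15
= 1725.0

1725.0 EHP


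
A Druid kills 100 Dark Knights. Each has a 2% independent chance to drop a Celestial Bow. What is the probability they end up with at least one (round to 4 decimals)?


P(at least one) = 1 - P(none) = 1 - (1-p)^n
p = 2/100 = 0.02
1 - p = 0.98
(1 - p)^100 = 0.98^100 = 0.132620
P(at least one) = 1 - 0.132620 = 0.8674

0.8674


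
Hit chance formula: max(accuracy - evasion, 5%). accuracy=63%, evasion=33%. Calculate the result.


accuracy - evasion = 63 - 33 = 30
Apply floor: max(30, 5) = 30
Hit chance = 30%

30%


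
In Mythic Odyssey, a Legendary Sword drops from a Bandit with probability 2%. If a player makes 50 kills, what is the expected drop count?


Expected drops = kills * (drop_rate / 100)
= 50 * (2 / 100)
= 50 * 0.02
= 1.0

1.0 drops


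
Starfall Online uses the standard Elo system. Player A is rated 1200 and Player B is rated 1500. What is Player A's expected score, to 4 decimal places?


Elo expected score: Ea = 1/(1 + 10^((Rb-Ra)/400))
Rb - Ra = 1500 - 1200 = 300
(Rb-Ra)/400 = 300/400 = 0.75
10^0.75 = 5.623413
Ea = 1/(1 + 5.623413) = 1/6.623413 = 0.1510

0.1510


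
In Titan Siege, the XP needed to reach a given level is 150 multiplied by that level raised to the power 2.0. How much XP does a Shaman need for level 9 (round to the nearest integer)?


XP = 150 * level^2.0
Substitute level = 9:
XP = 150 * 9^2.0
= 150 * 81.0
= 12150

12150 XP


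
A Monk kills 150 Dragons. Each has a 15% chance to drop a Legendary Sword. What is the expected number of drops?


Expected drops = kills * (drop_rate / 100)
= 150 * (15 / 100)
= 150 * 0.15
= 22.5

22.5 drops


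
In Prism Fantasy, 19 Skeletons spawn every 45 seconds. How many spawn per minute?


Spawns per minute = count * (60 / interval)
= 19 * (60 / 45)
= 19 * 1.3333
= 25.33

25.33 per minute


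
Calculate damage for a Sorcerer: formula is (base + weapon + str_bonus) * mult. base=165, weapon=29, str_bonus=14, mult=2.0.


Sum base + weapon + str = 165 + 29 + 14 = 208
Multiply by 2.0:
208 * 2.0 = 416.0

416.0 damage


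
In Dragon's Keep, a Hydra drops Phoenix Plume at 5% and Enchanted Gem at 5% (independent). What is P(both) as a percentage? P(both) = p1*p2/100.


For independent events, P(both) = P(A) * P(B)
= 5% * 5%
= 25 / 100 %
= 0.25%

0.25%


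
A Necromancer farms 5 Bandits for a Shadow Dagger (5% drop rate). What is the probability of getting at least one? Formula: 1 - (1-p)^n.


P(at least one) = 1 - P(none) = 1 - (1-p)^n
p = 5/100 = 0.05
1 - p = 0.95
(1 - p)^5 = 0.95^5 = 0.773781
P(at least one) = 1 - 0.773781 = 0.2262

0.2262


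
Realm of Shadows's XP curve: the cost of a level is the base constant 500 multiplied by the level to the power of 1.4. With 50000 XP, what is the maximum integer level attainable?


XP = 500 * level^1.4, so level = (XP / 500)^(1/1.4)
= (50000 / 500)^(1/1.4)
= 100.0^0.7143
= 26.827
Floor: level = 26

level 26


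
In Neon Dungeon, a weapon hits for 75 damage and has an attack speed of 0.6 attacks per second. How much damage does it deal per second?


DPS = damage * attack_speed
= 75 * 0.6
= 45.0

45.0 DPS


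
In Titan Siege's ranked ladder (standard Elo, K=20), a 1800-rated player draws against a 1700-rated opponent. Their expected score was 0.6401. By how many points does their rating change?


Elo update: delta = K * (S - Ea), where S = 0.5 (draws)
S - Ea = 0.5 - 0.6401 = -0.1401
Rating change = 20 * -0.1401
= -2.80

-2.80 rating points


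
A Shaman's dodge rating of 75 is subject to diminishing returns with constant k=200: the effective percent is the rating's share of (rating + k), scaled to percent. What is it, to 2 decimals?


effective% = rating / (rating + k) * 100
= 75 / (75 + 200) * 100
= 75 / 275 * 100
= 0.272727 * 100
= 27.27%

27.27%


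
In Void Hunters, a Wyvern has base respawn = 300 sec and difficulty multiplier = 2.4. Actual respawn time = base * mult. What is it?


Respawn time = base * multiplier
= 300 * 2.4
= 720.0 seconds

720.0 seconds


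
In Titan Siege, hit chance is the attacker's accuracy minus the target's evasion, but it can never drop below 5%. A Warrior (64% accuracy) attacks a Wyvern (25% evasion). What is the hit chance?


accuracy - evasion = 64 - 25 = 39
Apply floor: max(39, 5) = 39
Hit chance = 39%

39%


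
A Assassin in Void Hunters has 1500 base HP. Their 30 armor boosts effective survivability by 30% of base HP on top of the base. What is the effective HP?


EHP = 1500 * (1 + 30/100)
= 1500 * (1 + 0.3)
= 1500 * 1.3
= 1950.0

1950.0 EHP


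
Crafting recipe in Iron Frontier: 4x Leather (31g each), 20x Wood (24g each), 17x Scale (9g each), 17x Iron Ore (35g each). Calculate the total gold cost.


Cost breakdown:
  Leather: 4 * 31 = 124
  Wood: 20 * 24 = 480
  Scale: 17 * 9 = 153
  Iron Ore: 17 * 35 = 595
Total = 124 + 480 + 153 + 595 = 1352

1352 gold


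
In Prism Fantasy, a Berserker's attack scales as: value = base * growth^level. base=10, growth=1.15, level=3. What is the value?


value = base * growth^level
= 10 * 1.15^3
= 10 * 1.520875
= 15.21

15.21 attack


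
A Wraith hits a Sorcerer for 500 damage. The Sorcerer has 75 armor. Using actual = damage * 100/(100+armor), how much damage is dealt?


actual = 500 * 100 / (100 + 75)
= 500 * 100 / 175
= 50000 / 175
= 285.71

285.71 damage


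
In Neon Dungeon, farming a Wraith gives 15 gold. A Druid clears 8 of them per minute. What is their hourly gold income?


Gold per minute = 15 * 8 = 120
Gold per hour = 120 * 60 = 7200

7200 gold/hour


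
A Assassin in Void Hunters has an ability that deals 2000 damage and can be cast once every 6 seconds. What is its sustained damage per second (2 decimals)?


DPS = damage / cooldown
= 2000 / 6
= 333.33

333.33 DPS


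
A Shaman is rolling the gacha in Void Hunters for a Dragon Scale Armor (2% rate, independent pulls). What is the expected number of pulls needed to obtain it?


Expected pulls for a geometric distribution = 1/p = 100 / rate%
= 100 / 2
= 50.0

50.0 pulls


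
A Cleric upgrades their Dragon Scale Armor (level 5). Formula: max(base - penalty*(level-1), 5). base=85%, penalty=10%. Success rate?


raw_rate = 85 - 10 * (5 - 1)
= 85 - 10 * 4
= 85 - 40
= 45
Apply floor: max(45, 5) = 45%

45%


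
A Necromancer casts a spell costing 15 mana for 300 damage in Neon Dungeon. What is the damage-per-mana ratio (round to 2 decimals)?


Efficiency = damage / mana
= 300 / 15
= 20.00

20.00 dmg/mana


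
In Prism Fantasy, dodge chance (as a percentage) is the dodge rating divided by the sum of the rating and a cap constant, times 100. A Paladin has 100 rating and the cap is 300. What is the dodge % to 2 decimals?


dodge% = 100 / (100 + 300) * 100
= 100 / 400 * 100
= 0.25 * 100
= 25.00%

25.00%


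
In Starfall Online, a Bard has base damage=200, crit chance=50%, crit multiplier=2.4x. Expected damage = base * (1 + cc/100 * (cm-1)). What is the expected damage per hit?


E[dmg] = base * (1 + crit_chance * (crit_mult - 1))
cc as decimal = 50/100 = 0.5
cm - 1 = 2.4 - 1 = 1.4
Bonus factor = 0.5 * 1.4 = 0.7
Total multiplier = 1 + 0.7 = 1.7
Expected damage = 200 * 1.7 = 340.00

340.00 damage


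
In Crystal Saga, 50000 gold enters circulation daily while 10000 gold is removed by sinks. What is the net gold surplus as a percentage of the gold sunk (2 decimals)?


Net gold = 50000 - 10000 = 40000
Inflation rate = net / sunk * 100 = 40000 / 10000 * 100
= 4.0 * 100
= 400.00%

400.00%


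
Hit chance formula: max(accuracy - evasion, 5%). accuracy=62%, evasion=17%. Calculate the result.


accuracy - evasion = 62 - 17 = 45
Apply floor: max(45, 5) = 45
Hit chance = 45%

45%


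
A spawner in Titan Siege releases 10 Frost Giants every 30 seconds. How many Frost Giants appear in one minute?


Spawns per minute = count * (60 / interval)
= 10 * (60 / 30)
= 10 * 2.0
= 20.0

20.0 per minute


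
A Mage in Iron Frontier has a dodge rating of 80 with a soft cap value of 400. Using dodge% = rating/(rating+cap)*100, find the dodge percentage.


dodge% = 80 / (80 + 400) * 100
= 80 / 480 * 100
= 0.166667 * 100
= 16.67%

16.67%


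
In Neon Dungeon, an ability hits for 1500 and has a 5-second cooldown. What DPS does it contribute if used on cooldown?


DPS = damage / cooldown
= 1500 / 5
= 300.00

300.00 DPS


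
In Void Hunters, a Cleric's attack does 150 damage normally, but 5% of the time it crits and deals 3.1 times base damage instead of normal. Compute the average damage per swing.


E[dmg] = base * (1 + crit_chance * (crit_mult - 1))
cc as decimal = 5/100 = 0.05
cm - 1 = 3.1 - 1 = 2.1
Bonus factor = 0.05 * 2.1 = 0.105
Total multiplier = 1 + 0.105 = 1.105
Expected damage = 150 * 1.105 = 165.75

165.75 damage


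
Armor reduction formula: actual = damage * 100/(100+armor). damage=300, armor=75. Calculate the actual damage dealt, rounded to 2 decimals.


actual = 300 * 100 / (100 + 75)
= 300 * 100 / 175
= 30000 / 175
= 171.43

171.43 damage


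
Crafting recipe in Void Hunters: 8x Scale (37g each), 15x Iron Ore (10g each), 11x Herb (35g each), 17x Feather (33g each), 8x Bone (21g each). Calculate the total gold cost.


Cost breakdown:
  Scale: 8 * 37 = 296
  Iron Ore: 15 * 10 = 150
  Herb: 11 * 35 = 385
  Feather: 17 * 33 = 561
  Bone: 8 * 21 = 168
Total = 296 + 150 + 385 + 561 + 168 = 1560

1560 gold


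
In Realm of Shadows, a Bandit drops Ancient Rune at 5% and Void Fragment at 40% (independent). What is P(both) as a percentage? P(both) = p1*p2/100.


For independent events, P(both) = P(A) * P(B)
= 5% * 40%
= 200 / 100 %
= 2.0%

2.0%


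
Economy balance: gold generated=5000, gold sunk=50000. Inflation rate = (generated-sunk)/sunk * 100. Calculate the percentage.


Net gold = 5000 - 50000 = -45000
Inflation rate = net / sunk * 100 = -45000 / 50000 * 100
= -0.9 * 100
= -90.00%

-90.00%


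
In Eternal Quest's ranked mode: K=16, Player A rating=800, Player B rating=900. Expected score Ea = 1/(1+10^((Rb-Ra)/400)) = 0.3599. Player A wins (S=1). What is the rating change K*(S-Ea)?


Elo update: delta = K * (S - Ea), where S = 1 (wins)
S - Ea = 1 - 0.3599 = 0.6401
Rating change = 16 * 0.6401
= 10.24

10.24 rating points


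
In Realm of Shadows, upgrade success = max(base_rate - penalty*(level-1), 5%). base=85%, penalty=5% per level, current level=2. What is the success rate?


raw_rate = 85 - 5 * (2 - 1)
= 85 - 5 * 1
= 85 - 5
= 80
Apply floor: max(80, 5) = 80%

80%


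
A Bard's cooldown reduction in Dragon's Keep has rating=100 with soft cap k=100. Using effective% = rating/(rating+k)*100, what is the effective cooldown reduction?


effective% = rating / (rating + k) * 100
= 100 / (100 + 100) * 100
= 100 / 200 * 100
= 0.5 * 100
= 50.00%

50.00%


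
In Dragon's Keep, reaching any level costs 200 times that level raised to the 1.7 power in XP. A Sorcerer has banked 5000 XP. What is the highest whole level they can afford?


XP = 200 * level^1.7, so level = (XP / 200)^(1/1.7)
= (5000 / 200)^(1/1.7)
= 25.0^0.5882
= 6.6423
Floor: level = 6

level 6


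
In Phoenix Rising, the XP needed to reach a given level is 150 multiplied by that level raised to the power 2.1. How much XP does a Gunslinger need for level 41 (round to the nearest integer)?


XP = 150 * level^2.1
Substitute level = 41:
XP = 150 * 41^2.1
= 150 * 2436.9471
= 365542

365542 XP


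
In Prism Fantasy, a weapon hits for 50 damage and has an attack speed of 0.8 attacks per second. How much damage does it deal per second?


DPS = damage * attack_speed
= 50 * 0.8
= 40.0

40.0 DPS
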